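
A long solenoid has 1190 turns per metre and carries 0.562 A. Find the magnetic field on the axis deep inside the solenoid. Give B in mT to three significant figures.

Inside a long solenoid, B = μ₀nI with n = 1190 turns/m.
B = 4π×10⁻⁷ × 1190 × 0.562 = 8.40×10⁻⁴ T.

B ≈ 0.840 mT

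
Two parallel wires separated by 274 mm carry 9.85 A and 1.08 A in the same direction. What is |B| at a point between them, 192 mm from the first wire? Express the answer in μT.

Each long wire gives B = μ₀I/(2πd). Distances are d₁ = 0.192 m and d₂ = 0.082 m.
B₁ = 1.03×10⁻⁵ T, B₂ = 2.63×10⁻⁶ T.
Between parallel currents the two contributions point in opposite directions, so they subtract. B = |B₁ − B₂| = |1.03×10⁻⁵ − 2.63×10⁻⁶| = 7.63×10⁻⁶ T.

B ≈ 7.63 μT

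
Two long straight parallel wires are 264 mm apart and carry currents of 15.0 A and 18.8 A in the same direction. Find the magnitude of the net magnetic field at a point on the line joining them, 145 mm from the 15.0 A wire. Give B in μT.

Each long wire gives B = μ₀I/(2πd). Distances are d₁ = 0.145 m and d₂ = 0.119 m.
B₁ = 2.07×10⁻⁵ T, B₂ = 3.16×10⁻⁵ T.
Between parallel currents the two contributions point in opposite directions, so they subtract. B = |B₁ − B₂| = |2.07×10⁻⁵ − 3.16×10⁻⁵| = 1.09×10⁻⁵ T.

B ≈ 10.9 μT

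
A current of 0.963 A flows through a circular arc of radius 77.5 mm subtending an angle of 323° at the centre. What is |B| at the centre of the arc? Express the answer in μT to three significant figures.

B ≈ 7.00 μT

The Biot–Savart field of a circular arc at its centre is B = μ₀Iφ/(4πR), with φ = 5.637 rad.
B = (4π×10⁻⁷ × 0.963 × 5.637) / (4π × 0.0775) = 7.00×10⁻⁶ T.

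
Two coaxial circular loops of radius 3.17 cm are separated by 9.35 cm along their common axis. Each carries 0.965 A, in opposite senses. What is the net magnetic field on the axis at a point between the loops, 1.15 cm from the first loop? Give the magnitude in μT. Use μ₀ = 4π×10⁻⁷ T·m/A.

Each loop contributes B = μ₀IR²/[2(R²+z²)^(3/2)] on the axis, with z measured from that loop.
Loop 1 (z = 0.0115 m): B₁ = 1.59×10⁻⁵ T. Loop 2 (z = 0.082 m): B₂ = 8.97×10⁻⁷ T.
The fields oppose: B = |B₁ − B₂| = 1.50×10⁻⁵ T.

B ≈ 15.0 μT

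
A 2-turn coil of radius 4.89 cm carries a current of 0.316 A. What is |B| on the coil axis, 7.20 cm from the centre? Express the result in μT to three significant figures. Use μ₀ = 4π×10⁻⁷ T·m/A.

B ≈ 1.44 μT

For an N-turn flat coil, B = Nμ₀IR²/[2(R²+z²)^(3/2)] with R = 0.0489 m, z = 0.072 m.
B = 2 × 7.20×10⁻⁷ T = 1.44×10⁻⁶ T.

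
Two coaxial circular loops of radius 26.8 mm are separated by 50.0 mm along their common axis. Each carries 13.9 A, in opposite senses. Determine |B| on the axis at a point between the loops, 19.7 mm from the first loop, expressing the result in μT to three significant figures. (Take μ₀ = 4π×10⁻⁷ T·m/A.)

Each loop contributes B = μ₀IR²/[2(R²+z²)^(3/2)] on the axis, with z measured from that loop.
Loop 1 (z = 0.0197 m): B₁ = 1.70×10⁻⁴ T. Loop 2 (z = 0.0303 m): B₂ = 9.48×10⁻⁵ T.
The fields oppose: B = |B₁ − B₂| = 7.57×10⁻⁵ T.

B ≈ 75.7 μT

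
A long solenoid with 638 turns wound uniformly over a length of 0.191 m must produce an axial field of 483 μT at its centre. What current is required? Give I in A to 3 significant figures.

I ≈ 0.115 A

Inside a long solenoid B = μ₀nI with n = 3340 m⁻¹, so I = B/(μ₀n).
I = 4.83×10⁻⁴ / (4π×10⁻⁷ × 3340) = 0.115 A.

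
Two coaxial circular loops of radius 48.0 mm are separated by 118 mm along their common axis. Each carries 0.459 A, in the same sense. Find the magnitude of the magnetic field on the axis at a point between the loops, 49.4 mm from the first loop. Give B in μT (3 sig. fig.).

B ≈ 3.17 μT

Each loop contributes B = μ₀IR²/[2(R²+z²)^(3/2)] on the axis, with z measured from that loop.
Loop 1 (z = 0.0494 m): B₁ = 2.03×10⁻⁶ T. Loop 2 (z = 0.0686 m): B₂ = 1.13×10⁻⁶ T.
The fields add: B = B₁ + B₂ = 3.17×10⁻⁶ T.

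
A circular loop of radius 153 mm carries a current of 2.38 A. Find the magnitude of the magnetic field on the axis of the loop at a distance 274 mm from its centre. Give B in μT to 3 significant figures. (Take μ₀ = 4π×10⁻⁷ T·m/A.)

B ≈ 1.13 μT

On the axis of a circular loop, B = μ₀IR² / [2(R²+z²)^(3/2)].
R² + z² = (0.153)² + (0.274)² = 0.09849 m², and (R²+z²)^(3/2) = 3.09×10⁻² m³.
B = (4π×10⁻⁷ × 2.38 × 0.02341) / (2 × 3.09×10⁻²) = 1.13×10⁻⁶ T.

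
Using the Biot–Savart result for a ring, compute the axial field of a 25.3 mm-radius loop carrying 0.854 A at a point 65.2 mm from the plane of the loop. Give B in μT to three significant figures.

B ≈ 1.00 μT

On the axis of a circular loop, B = μ₀IR² / [2(R²+z²)^(3/2)].
R² + z² = (0.0253)² + (0.0652)² = 0.004891 m², and (R²+z²)^(3/2) = 3.42×10⁻⁴ m³.
B = (4π×10⁻⁷ × 0.854 × 0.0006401) / (2 × 3.42×10⁻⁴) = 1.00×10⁻⁶ T.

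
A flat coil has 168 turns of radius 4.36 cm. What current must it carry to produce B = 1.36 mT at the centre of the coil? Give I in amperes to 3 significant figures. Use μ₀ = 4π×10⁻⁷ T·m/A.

I ≈ 0.562 A

For an N-turn coil, B = Nμ₀I/(2R) with R = 0.0436 m, so I = 2RB/(Nμ₀) = 2 × 0.0436 × 1.36×10⁻³ / (168 × 4π×10⁻⁷) = 0.562 A.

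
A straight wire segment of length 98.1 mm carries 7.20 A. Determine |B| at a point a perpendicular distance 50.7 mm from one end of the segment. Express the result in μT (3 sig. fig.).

For a finite straight segment, B = (μ₀I/4πd)(sinθ₁ + sinθ₂), where θ₁, θ₂ are the angles from the perpendicular to each end.
The perpendicular foot is at one end, so the two end-offsets along the wire are 0 and L = 0.0981 m.
sinθ₁ = 0/√(0²+0.0507²) = 0.0000; sinθ₂ = 0.0981/√(0.0981²+0.0507²) = 0.8884.
B = (4π×10⁻⁷ × 7.20) / (4π × 0.0507) × (0.0000 + 0.8884) = 1.26×10⁻⁵ T.

B ≈ 12.6 μT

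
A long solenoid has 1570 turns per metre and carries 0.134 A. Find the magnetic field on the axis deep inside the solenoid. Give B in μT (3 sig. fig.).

B ≈ 264 μT

Inside a long solenoid, B = μ₀nI with n = 1570 turns/m.
B = 4π×10⁻⁷ × 1570 × 0.134 = 2.64×10⁻⁴ T.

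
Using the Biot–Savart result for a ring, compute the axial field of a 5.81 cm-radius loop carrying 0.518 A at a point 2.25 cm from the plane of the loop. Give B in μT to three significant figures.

On the axis of a circular loop, B = μ₀IR² / [2(R²+z²)^(3/2)].
R² + z² = (0.0581)² + (0.0225)² = 0.003882 m², and (R²+z²)^(3/2) = 2.42×10⁻⁴ m³.
B = (4π×10⁻⁷ × 0.518 × 0.003376) / (2 × 2.42×10⁻⁴) = 4.54×10⁻⁶ T.

B ≈ 4.54 μT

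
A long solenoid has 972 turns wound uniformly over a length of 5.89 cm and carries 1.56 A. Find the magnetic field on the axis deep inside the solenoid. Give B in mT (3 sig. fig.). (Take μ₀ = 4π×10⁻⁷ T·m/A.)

Inside a long solenoid, B = μ₀nI with n = 1.650×10⁴ turns/m.
B = 4π×10⁻⁷ × 1.650×10⁴ × 1.56 = 3.24×10⁻² T.

B ≈ 32.4 mT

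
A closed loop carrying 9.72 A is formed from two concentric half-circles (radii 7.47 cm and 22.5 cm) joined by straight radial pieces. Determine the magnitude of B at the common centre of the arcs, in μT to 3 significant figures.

The radial connectors point toward the centre, so dl × r̂ = 0 and they contribute nothing.
Each semicircle gives μ₀I/(4R): inner arc 4.09×10⁻⁵ T, outer arc 1.36×10⁻⁵ T.
The two arcs carry current in opposite angular senses, so their fields oppose: B = |4.09×10⁻⁵ − 1.36×10⁻⁵| = 2.73×10⁻⁵ T.

B ≈ 27.3 μT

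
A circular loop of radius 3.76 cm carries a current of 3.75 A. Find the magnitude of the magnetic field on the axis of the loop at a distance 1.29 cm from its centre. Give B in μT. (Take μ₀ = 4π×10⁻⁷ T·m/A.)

B ≈ 53.0 μT

On the axis of a circular loop, B = μ₀IR² / [2(R²+z²)^(3/2)].
R² + z² = (0.0376)² + (0.0129)² = 0.00158 m², and (R²+z²)^(3/2) = 6.28×10⁻⁵ m³.
B = (4π×10⁻⁷ × 3.75 × 0.001414) / (2 × 6.28×10⁻⁵) = 5.30×10⁻⁵ T.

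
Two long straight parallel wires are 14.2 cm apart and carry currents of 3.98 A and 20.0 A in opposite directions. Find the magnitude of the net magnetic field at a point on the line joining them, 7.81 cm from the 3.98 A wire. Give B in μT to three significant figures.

B ≈ 72.8 μT

Each long wire gives B = μ₀I/(2πd). Distances are d₁ = 0.0781 m and d₂ = 0.0639 m.
B₁ = 1.02×10⁻⁵ T, B₂ = 6.26×10⁻⁵ T.
Between antiparallel currents both contributions point the same way, so they add. B = B₁ + B₂ = 1.02×10⁻⁵ + 6.26×10⁻⁵ = 7.28×10⁻⁵ T.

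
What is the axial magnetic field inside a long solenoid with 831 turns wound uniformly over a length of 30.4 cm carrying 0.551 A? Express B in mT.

Inside a long solenoid, B = μ₀nI with n = 2734 turns/m.
B = 4π×10⁻⁷ × 2734 × 0.551 = 1.89×10⁻³ T.

B ≈ 1.89 mT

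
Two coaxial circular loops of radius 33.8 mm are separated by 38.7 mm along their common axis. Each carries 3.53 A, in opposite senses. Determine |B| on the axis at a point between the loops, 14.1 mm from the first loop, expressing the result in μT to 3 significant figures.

Each loop contributes B = μ₀IR²/[2(R²+z²)^(3/2)] on the axis, with z measured from that loop.
Loop 1 (z = 0.0141 m): B₁ = 5.16×10⁻⁵ T. Loop 2 (z = 0.0246 m): B₂ = 3.47×10⁻⁵ T.
The fields oppose: B = |B₁ − B₂| = 1.69×10⁻⁵ T.

B ≈ 16.9 μT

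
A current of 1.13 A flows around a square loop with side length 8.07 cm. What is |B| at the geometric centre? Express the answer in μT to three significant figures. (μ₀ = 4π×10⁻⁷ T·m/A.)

B ≈ 15.8 μT

Each side is a finite straight segment at perpendicular distance d = a/(2 tan(π/4)) = 0.04035 m from the centre, with end-angles ±π/4.
One side contributes B₁ = (μ₀I/4πd)·2 sin(π/4) = 3.96×10⁻⁶ T.
All 4 sides add in the same direction: B = 4 × 3.96×10⁻⁶ = 1.58×10⁻⁵ T.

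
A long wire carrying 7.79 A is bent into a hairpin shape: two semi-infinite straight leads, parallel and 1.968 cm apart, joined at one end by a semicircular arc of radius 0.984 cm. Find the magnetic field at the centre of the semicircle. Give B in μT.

The semicircular arc contributes B_arc = μ₀I·π/(4πR) = μ₀I/(4R) = 2.49×10⁻⁴ T.
Each semi-infinite lead is at perpendicular distance R = 0.00984 m from the centre, with the perpendicular foot at its near end, so it contributes μ₀I/(4πR); both point the same way, together 1.58×10⁻⁴ T.
Arc and leads all point the same direction: B = 2.49×10⁻⁴ + 1.58×10⁻⁴ = 4.07×10⁻⁴ T.

B ≈ 407 μT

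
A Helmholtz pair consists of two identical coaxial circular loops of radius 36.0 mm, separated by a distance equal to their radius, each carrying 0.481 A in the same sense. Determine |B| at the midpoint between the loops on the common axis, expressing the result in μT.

Each loop contributes B = μ₀IR²/[2(R²+z²)^(3/2)] on the axis, with z measured from that loop.
Loop 1 (z = 0.018 m): B₁ = 6.01×10⁻⁶ T. Loop 2 (z = 0.018 m): B₂ = 6.01×10⁻⁶ T.
The fields add: B = B₁ + B₂ = 1.20×10⁻⁵ T.

B ≈ 12.0 μT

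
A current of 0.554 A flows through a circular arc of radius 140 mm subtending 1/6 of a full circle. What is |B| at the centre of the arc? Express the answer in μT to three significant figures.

The Biot–Savart field of a circular arc at its centre is B = μ₀Iφ/(4πR), with φ = 1.047 rad.
B = (4π×10⁻⁷ × 0.554 × 1.047) / (4π × 0.14) = 4.14×10⁻⁷ T.

B ≈ 0.414 μT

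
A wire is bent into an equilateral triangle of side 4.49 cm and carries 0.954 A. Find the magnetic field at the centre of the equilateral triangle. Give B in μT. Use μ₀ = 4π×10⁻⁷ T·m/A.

Each side is a finite straight segment at perpendicular distance d = a/(2 tan(π/3)) = 0.01296 m from the centre, with end-angles ±π/3.
One side contributes B₁ = (μ₀I/4πd)·2 sin(π/3) = 1.27×10⁻⁵ T.
All 3 sides add in the same direction: B = 3 × 1.27×10⁻⁵ = 3.82×10⁻⁵ T.

B ≈ 38.2 μT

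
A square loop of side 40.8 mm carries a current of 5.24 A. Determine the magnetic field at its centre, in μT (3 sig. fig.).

B ≈ 145 μT

Each side is a finite straight segment at perpendicular distance d = a/(2 tan(π/4)) = 0.0204 m from the centre, with end-angles ±π/4.
One side contributes B₁ = (μ₀I/4πd)·2 sin(π/4) = 3.63×10⁻⁵ T.
All 4 sides add in the same direction: B = 4 × 3.63×10⁻⁵ = 1.45×10⁻⁴ T.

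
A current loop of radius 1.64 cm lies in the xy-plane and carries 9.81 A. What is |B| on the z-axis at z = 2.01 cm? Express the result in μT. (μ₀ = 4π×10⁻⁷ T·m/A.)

On the axis of a circular loop, B = μ₀IR² / [2(R²+z²)^(3/2)].
R² + z² = (0.0164)² + (0.0201)² = 0.000673 m², and (R²+z²)^(3/2) = 1.75×10⁻⁵ m³.
B = (4π×10⁻⁷ × 9.81 × 0.000269) / (2 × 1.75×10⁻⁵) = 9.50×10⁻⁵ T.

B ≈ 95.0 μT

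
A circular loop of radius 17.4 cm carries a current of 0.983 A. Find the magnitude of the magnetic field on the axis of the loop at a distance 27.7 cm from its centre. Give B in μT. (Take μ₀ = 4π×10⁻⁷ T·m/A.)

B ≈ 0.534 μT

On the axis of a circular loop, B = μ₀IR² / [2(R²+z²)^(3/2)].
R² + z² = (0.174)² + (0.277)² = 0.107 m², and (R²+z²)^(3/2) = 3.50×10⁻² m³.
B = (4π×10⁻⁷ × 0.983 × 0.03028) / (2 × 3.50×10⁻²) = 5.34×10⁻⁷ T.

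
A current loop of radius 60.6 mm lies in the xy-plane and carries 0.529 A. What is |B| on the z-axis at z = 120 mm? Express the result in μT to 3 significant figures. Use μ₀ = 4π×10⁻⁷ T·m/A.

On the axis of a circular loop, B = μ₀IR² / [2(R²+z²)^(3/2)].
R² + z² = (0.0606)² + (0.12)² = 0.01807 m², and (R²+z²)^(3/2) = 2.43×10⁻³ m³.
B = (4π×10⁻⁷ × 0.529 × 0.003672) / (2 × 2.43×10⁻³) = 5.02×10⁻⁷ T.

B ≈ 0.502 μT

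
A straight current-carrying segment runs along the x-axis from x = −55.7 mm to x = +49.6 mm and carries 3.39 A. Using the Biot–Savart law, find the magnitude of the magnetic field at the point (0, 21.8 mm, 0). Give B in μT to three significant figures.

For a finite straight segment, B = (μ₀I/4πd)(sinθ₁ + sinθ₂), where θ₁, θ₂ are the angles from the perpendicular to each end.
The perpendicular distance is d = 0.0218 m; the end-offsets along the wire are a = 0.0557 m and b = 0.0496 m.
sinθ₁ = 0.0557/√(0.0557²+0.0218²) = 0.9312; sinθ₂ = 0.0496/√(0.0496²+0.0218²) = 0.9155.
B = (4π×10⁻⁷ × 3.39) / (4π × 0.0218) × (0.9312 + 0.9155) = 2.87×10⁻⁵ T.

B ≈ 28.7 μT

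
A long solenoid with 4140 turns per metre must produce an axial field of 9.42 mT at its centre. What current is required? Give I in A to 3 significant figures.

Inside a long solenoid B = μ₀nI with n = 4140 m⁻¹, so I = B/(μ₀n).
I = 9.42×10⁻³ / (4π×10⁻⁷ × 4140) = 1.81 A.

I ≈ 1.81 A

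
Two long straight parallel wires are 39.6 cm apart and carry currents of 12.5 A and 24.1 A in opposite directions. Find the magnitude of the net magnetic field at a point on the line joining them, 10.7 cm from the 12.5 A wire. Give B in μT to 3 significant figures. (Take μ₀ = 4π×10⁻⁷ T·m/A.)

Each long wire gives B = μ₀I/(2πd). Distances are d₁ = 0.107 m and d₂ = 0.289 m.
B₁ = 2.34×10⁻⁵ T, B₂ = 1.67×10⁻⁵ T.
Between antiparallel currents both contributions point the same way, so they add. B = B₁ + B₂ = 2.34×10⁻⁵ + 1.67×10⁻⁵ = 4.00×10⁻⁵ T.

B ≈ 40.0 μT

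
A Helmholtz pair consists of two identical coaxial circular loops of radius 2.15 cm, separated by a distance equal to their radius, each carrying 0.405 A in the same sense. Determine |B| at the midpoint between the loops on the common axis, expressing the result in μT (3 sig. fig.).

Each loop contributes B = μ₀IR²/[2(R²+z²)^(3/2)] on the axis, with z measured from that loop.
Loop 1 (z = 0.01075 m): B₁ = 8.47×10⁻⁶ T. Loop 2 (z = 0.01075 m): B₂ = 8.47×10⁻⁶ T.
The fields add: B = B₁ + B₂ = 1.69×10⁻⁵ T.

B ≈ 16.9 μT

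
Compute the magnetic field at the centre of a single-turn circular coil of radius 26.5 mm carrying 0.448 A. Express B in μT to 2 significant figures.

B ≈ 11 μT

At the centre of a circular loop the Biot–Savart law gives B = μ₀I/(2R).
B = (4π×10⁻⁷ × 0.448) / (2 × 0.0265) = 1.06×10⁻⁵ T.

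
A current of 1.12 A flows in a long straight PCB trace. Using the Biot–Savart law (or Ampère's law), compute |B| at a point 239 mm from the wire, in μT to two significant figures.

For an infinitely long straight wire, B = μ₀I/(2πd).
B = (4π×10⁻⁷ × 1.12) / (2π × 0.239) = 9.37×10⁻⁷ T.

B ≈ 0.94 μT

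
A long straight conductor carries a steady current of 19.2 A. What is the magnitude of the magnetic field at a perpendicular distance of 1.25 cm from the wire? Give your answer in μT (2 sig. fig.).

B ≈ 310 μT

For an infinitely long straight wire, B = μ₀I/(2πd).
B = (4π×10⁻⁷ × 19.2) / (2π × 0.0125) = 3.07×10⁻⁴ T.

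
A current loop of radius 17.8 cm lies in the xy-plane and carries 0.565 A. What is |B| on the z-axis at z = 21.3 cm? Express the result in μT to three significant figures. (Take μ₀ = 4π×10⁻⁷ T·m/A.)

B ≈ 0.526 μT

On the axis of a circular loop, B = μ₀IR² / [2(R²+z²)^(3/2)].
R² + z² = (0.178)² + (0.213)² = 0.07705 m², and (R²+z²)^(3/2) = 2.14×10⁻² m³.
B = (4π×10⁻⁷ × 0.565 × 0.03168) / (2 × 2.14×10⁻²) = 5.26×10⁻⁷ T.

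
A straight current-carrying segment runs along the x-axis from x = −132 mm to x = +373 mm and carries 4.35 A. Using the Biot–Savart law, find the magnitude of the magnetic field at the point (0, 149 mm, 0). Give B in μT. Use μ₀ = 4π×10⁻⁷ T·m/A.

For a finite straight segment, B = (μ₀I/4πd)(sinθ₁ + sinθ₂), where θ₁, θ₂ are the angles from the perpendicular to each end.
The perpendicular distance is d = 0.149 m; the end-offsets along the wire are a = 0.132 m and b = 0.373 m.
sinθ₁ = 0.132/√(0.132²+0.149²) = 0.6631; sinθ₂ = 0.373/√(0.373²+0.149²) = 0.9286.
B = (4π×10⁻⁷ × 4.35) / (4π × 0.149) × (0.6631 + 0.9286) = 4.65×10⁻⁶ T.

B ≈ 4.65 μT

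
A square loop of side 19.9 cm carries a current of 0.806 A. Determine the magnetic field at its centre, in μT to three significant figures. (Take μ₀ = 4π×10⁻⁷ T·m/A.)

B ≈ 4.58 μT

Each side is a finite straight segment at perpendicular distance d = a/(2 tan(π/4)) = 0.0995 m from the centre, with end-angles ±π/4.
One side contributes B₁ = (μ₀I/4πd)·2 sin(π/4) = 1.15×10⁻⁶ T.
All 4 sides add in the same direction: B = 4 × 1.15×10⁻⁶ = 4.58×10⁻⁶ T.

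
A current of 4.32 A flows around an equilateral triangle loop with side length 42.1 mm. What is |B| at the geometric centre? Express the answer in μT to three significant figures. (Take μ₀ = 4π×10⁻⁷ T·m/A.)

B ≈ 185 μT

Each side is a finite straight segment at perpendicular distance d = a/(2 tan(π/3)) = 0.01215 m from the centre, with end-angles ±π/3.
One side contributes B₁ = (μ₀I/4πd)·2 sin(π/3) = 6.16×10⁻⁵ T.
All 3 sides add in the same direction: B = 3 × 6.16×10⁻⁵ = 1.85×10⁻⁴ T.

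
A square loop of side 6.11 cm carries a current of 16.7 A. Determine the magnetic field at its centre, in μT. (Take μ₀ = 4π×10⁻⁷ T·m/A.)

B ≈ 309 μT

Each side is a finite straight segment at perpendicular distance d = a/(2 tan(π/4)) = 0.03055 m from the centre, with end-angles ±π/4.
One side contributes B₁ = (μ₀I/4πd)·2 sin(π/4) = 7.73×10⁻⁵ T.
All 4 sides add in the same direction: B = 4 × 7.73×10⁻⁵ = 3.09×10⁻⁴ T.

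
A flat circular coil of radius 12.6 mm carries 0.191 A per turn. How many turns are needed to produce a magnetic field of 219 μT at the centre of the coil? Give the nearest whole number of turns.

N = 23

For an N-turn coil, B = Nμ₀I/(2R). A single turn gives B₁ = 9.52×10⁻⁶ T with R = 0.0126 m.
N = B/B₁ = 2.19×10⁻⁴ / 9.52×10⁻⁶ = 22.99.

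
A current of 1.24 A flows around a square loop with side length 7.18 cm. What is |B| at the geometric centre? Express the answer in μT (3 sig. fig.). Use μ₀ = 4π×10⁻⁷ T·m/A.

B ≈ 19.5 μT

Each side is a finite straight segment at perpendicular distance d = a/(2 tan(π/4)) = 0.0359 m from the centre, with end-angles ±π/4.
One side contributes B₁ = (μ₀I/4πd)·2 sin(π/4) = 4.88×10⁻⁶ T.
All 4 sides add in the same direction: B = 4 × 4.88×10⁻⁶ = 1.95×10⁻⁵ T.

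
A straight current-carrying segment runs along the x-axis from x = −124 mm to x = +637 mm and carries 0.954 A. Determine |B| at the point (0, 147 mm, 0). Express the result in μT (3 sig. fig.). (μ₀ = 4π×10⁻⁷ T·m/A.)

B ≈ 1.05 μT

For a finite straight segment, B = (μ₀I/4πd)(sinθ₁ + sinθ₂), where θ₁, θ₂ are the angles from the perpendicular to each end.
The perpendicular distance is d = 0.147 m; the end-offsets along the wire are a = 0.124 m and b = 0.637 m.
sinθ₁ = 0.124/√(0.124²+0.147²) = 0.6448; sinθ₂ = 0.637/√(0.637²+0.147²) = 0.9744.
B = (4π×10⁻⁷ × 0.954) / (4π × 0.147) × (0.6448 + 0.9744) = 1.05×10⁻⁶ T.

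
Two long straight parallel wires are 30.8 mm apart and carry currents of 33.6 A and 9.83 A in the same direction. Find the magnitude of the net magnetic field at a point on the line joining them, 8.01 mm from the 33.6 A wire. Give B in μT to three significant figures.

B ≈ 753 μT

Each long wire gives B = μ₀I/(2πd). Distances are d₁ = 0.00801 m and d₂ = 0.02279 m.
B₁ = 8.39×10⁻⁴ T, B₂ = 8.63×10⁻⁵ T.
Between parallel currents the two contributions point in opposite directions, so they subtract. B = |B₁ − B₂| = |8.39×10⁻⁴ − 8.63×10⁻⁵| = 7.53×10⁻⁴ T.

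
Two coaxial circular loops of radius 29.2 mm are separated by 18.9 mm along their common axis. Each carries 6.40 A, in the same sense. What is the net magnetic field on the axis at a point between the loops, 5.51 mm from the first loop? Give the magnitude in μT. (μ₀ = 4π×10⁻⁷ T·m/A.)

B ≈ 234 μT

Each loop contributes B = μ₀IR²/[2(R²+z²)^(3/2)] on the axis, with z measured from that loop.
Loop 1 (z = 0.00551 m): B₁ = 1.31×10⁻⁴ T. Loop 2 (z = 0.01339 m): B₂ = 1.03×10⁻⁴ T.
The fields add: B = B₁ + B₂ = 2.34×10⁻⁴ T.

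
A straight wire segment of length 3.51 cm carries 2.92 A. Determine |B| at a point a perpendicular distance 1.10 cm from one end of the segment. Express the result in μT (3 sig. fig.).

B ≈ 25.3 μT

For a finite straight segment, B = (μ₀I/4πd)(sinθ₁ + sinθ₂), where θ₁, θ₂ are the angles from the perpendicular to each end.
The perpendicular foot is at one end, so the two end-offsets along the wire are 0 and L = 0.0351 m.
sinθ₁ = 0/√(0²+0.011²) = 0.0000; sinθ₂ = 0.0351/√(0.0351²+0.011²) = 0.9542.
B = (4π×10⁻⁷ × 2.92) / (4π × 0.011) × (0.0000 + 0.9542) = 2.53×10⁻⁵ T.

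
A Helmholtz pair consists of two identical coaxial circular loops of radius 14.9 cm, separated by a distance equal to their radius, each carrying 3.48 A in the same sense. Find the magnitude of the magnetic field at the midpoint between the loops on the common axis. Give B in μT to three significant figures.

B ≈ 21.0 μT

Each loop contributes B = μ₀IR²/[2(R²+z²)^(3/2)] on the axis, with z measured from that loop.
Loop 1 (z = 0.0745 m): B₁ = 1.05×10⁻⁵ T. Loop 2 (z = 0.0745 m): B₂ = 1.05×10⁻⁵ T.
The fields add: B = B₁ + B₂ = 2.10×10⁻⁵ T.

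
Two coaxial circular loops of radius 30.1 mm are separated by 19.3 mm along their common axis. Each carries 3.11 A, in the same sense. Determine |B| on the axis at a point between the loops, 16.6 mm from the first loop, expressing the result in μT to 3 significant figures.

Each loop contributes B = μ₀IR²/[2(R²+z²)^(3/2)] on the axis, with z measured from that loop.
Loop 1 (z = 0.0166 m): B₁ = 4.36×10⁻⁵ T. Loop 2 (z = 0.0027 m): B₂ = 6.41×10⁻⁵ T.
The fields add: B = B₁ + B₂ = 1.08×10⁻⁴ T.

B ≈ 108 μT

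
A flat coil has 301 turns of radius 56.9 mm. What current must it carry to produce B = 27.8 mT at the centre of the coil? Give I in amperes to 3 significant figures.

For an N-turn coil, B = Nμ₀I/(2R) with R = 0.0569 m, so I = 2RB/(Nμ₀) = 2 × 0.0569 × 2.78×10⁻² / (301 × 4π×10⁻⁷) = 8.36 A.

I ≈ 8.36 A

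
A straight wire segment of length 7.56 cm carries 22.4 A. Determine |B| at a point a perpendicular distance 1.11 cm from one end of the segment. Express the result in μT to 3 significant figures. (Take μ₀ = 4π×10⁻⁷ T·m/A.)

For a finite straight segment, B = (μ₀I/4πd)(sinθ₁ + sinθ₂), where θ₁, θ₂ are the angles from the perpendicular to each end.
The perpendicular foot is at one end, so the two end-offsets along the wire are 0 and L = 0.0756 m.
sinθ₁ = 0/√(0²+0.0111²) = 0.0000; sinθ₂ = 0.0756/√(0.0756²+0.0111²) = 0.9894.
B = (4π×10⁻⁷ × 22.4) / (4π × 0.0111) × (0.0000 + 0.9894) = 2.00×10⁻⁴ T.

B ≈ 200 μT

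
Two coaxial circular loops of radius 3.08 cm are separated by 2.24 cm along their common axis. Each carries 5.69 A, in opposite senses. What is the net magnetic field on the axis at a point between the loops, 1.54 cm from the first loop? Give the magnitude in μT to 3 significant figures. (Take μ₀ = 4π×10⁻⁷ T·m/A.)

B ≈ 24.6 μT

Each loop contributes B = μ₀IR²/[2(R²+z²)^(3/2)] on the axis, with z measured from that loop.
Loop 1 (z = 0.0154 m): B₁ = 8.31×10⁻⁵ T. Loop 2 (z = 0.007 m): B₂ = 1.08×10⁻⁴ T.
The fields oppose: B = |B₁ − B₂| = 2.46×10⁻⁵ T.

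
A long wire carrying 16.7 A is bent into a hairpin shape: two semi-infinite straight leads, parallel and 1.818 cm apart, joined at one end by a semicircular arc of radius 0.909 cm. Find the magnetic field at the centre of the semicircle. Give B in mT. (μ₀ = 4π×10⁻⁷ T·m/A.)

The semicircular arc contributes B_arc = μ₀I·π/(4πR) = μ₀I/(4R) = 5.77×10⁻⁴ T.
Each semi-infinite lead is at perpendicular distance R = 0.00909 m from the centre, with the perpendicular foot at its near end, so it contributes μ₀I/(4πR); both point the same way, together 3.67×10⁻⁴ T.
Arc and leads all point the same direction: B = 5.77×10⁻⁴ + 3.67×10⁻⁴ = 9.45×10⁻⁴ T.

B ≈ 0.945 mT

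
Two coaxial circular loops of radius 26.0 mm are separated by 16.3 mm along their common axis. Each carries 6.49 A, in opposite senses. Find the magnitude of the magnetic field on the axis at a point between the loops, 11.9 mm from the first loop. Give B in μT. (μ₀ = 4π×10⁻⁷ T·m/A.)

Each loop contributes B = μ₀IR²/[2(R²+z²)^(3/2)] on the axis, with z measured from that loop.
Loop 1 (z = 0.0119 m): B₁ = 1.18×10⁻⁴ T. Loop 2 (z = 0.0044 m): B₂ = 1.50×10⁻⁴ T.
The fields oppose: B = |B₁ − B₂| = 3.24×10⁻⁵ T.

B ≈ 32.4 μT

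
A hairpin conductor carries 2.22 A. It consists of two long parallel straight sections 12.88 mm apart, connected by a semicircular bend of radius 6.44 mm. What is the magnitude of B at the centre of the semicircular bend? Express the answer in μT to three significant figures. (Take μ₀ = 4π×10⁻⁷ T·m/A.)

The semicircular arc contributes B_arc = μ₀I·π/(4πR) = μ₀I/(4R) = 1.08×10⁻⁴ T.
Each semi-infinite lead is at perpendicular distance R = 0.00644 m from the centre, with the perpendicular foot at its near end, so it contributes μ₀I/(4πR); both point the same way, together 6.89×10⁻⁵ T.
Arc and leads all point the same direction: B = 1.08×10⁻⁴ + 6.89×10⁻⁵ = 1.77×10⁻⁴ T.

B ≈ 177 μT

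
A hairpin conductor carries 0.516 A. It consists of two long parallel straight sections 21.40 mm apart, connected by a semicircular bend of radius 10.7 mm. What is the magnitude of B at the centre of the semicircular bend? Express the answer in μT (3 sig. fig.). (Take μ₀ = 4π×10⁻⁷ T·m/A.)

B ≈ 24.8 μT

The semicircular arc contributes B_arc = μ₀I·π/(4πR) = μ₀I/(4R) = 1.52×10⁻⁵ T.
Each semi-infinite lead is at perpendicular distance R = 0.0107 m from the centre, with the perpendicular foot at its near end, so it contributes μ₀I/(4πR); both point the same way, together 9.64×10⁻⁶ T.
Arc and leads all point the same direction: B = 1.52×10⁻⁵ + 9.64×10⁻⁶ = 2.48×10⁻⁵ T.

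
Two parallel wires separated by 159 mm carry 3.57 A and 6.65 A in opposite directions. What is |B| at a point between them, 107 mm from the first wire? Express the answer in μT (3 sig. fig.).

Each long wire gives B = μ₀I/(2πd). Distances are d₁ = 0.107 m and d₂ = 0.052 m.
B₁ = 6.67×10⁻⁶ T, B₂ = 2.56×10⁻⁵ T.
Between antiparallel currents both contributions point the same way, so they add. B = B₁ + B₂ = 6.67×10⁻⁶ + 2.56×10⁻⁵ = 3.22×10⁻⁵ T.

B ≈ 32.2 μT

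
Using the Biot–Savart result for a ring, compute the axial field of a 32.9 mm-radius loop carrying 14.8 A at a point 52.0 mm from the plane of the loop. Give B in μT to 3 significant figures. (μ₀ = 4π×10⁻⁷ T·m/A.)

B ≈ 43.2 μT

On the axis of a circular loop, B = μ₀IR² / [2(R²+z²)^(3/2)].
R² + z² = (0.0329)² + (0.052)² = 0.003786 m², and (R²+z²)^(3/2) = 2.33×10⁻⁴ m³.
B = (4π×10⁻⁷ × 14.8 × 0.001082) / (2 × 2.33×10⁻⁴) = 4.32×10⁻⁵ T.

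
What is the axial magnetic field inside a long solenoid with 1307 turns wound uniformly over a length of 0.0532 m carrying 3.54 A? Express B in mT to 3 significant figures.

B ≈ 109 mT

Inside a long solenoid, B = μ₀nI with n = 2.457×10⁴ turns/m.
B = 4π×10⁻⁷ × 2.457×10⁴ × 3.54 = 0.109 T.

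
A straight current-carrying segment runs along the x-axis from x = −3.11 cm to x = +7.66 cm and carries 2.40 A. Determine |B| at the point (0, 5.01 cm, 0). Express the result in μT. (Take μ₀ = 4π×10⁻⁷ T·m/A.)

B ≈ 6.54 μT

For a finite straight segment, B = (μ₀I/4πd)(sinθ₁ + sinθ₂), where θ₁, θ₂ are the angles from the perpendicular to each end.
The perpendicular distance is d = 0.0501 m; the end-offsets along the wire are a = 0.0311 m and b = 0.0766 m.
sinθ₁ = 0.0311/√(0.0311²+0.0501²) = 0.5274; sinθ₂ = 0.0766/√(0.0766²+0.0501²) = 0.8369.
B = (4π×10⁻⁷ × 2.40) / (4π × 0.0501) × (0.5274 + 0.8369) = 6.54×10⁻⁶ T.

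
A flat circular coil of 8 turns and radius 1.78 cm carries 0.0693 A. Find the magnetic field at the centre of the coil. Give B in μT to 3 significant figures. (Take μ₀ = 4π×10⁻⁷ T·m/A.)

B ≈ 19.6 μT

For an N-turn flat coil, B = Nμ₀I/(2R) with R = 0.0178 m.
B = 8 × 2.45×10⁻⁶ T = 1.96×10⁻⁵ T.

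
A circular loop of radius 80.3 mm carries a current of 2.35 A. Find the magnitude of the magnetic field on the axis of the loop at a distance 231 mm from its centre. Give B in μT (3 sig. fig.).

B ≈ 0.651 μT

On the axis of a circular loop, B = μ₀IR² / [2(R²+z²)^(3/2)].
R² + z² = (0.0803)² + (0.231)² = 0.05981 m², and (R²+z²)^(3/2) = 1.46×10⁻² m³.
B = (4π×10⁻⁷ × 2.35 × 0.006448) / (2 × 1.46×10⁻²) = 6.51×10⁻⁷ T.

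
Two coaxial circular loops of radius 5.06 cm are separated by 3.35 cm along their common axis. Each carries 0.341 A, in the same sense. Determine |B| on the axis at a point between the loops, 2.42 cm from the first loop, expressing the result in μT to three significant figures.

Each loop contributes B = μ₀IR²/[2(R²+z²)^(3/2)] on the axis, with z measured from that loop.
Loop 1 (z = 0.0242 m): B₁ = 3.11×10⁻⁶ T. Loop 2 (z = 0.0093 m): B₂ = 4.03×10⁻⁶ T.
The fields add: B = B₁ + B₂ = 7.14×10⁻⁶ T.

B ≈ 7.14 μT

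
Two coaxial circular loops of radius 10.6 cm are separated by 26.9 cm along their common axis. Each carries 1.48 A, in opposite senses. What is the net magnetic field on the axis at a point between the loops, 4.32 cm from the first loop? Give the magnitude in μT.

Each loop contributes B = μ₀IR²/[2(R²+z²)^(3/2)] on the axis, with z measured from that loop.
Loop 1 (z = 0.0432 m): B₁ = 6.97×10⁻⁶ T. Loop 2 (z = 0.2258 m): B₂ = 6.73×10⁻⁷ T.
The fields oppose: B = |B₁ − B₂| = 6.29×10⁻⁶ T.

B ≈ 6.29 μT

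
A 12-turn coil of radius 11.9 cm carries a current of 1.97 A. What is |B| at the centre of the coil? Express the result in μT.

For an N-turn flat coil, B = Nμ₀I/(2R) with R = 0.119 m.
B = 12 × 1.04×10⁻⁵ T = 1.25×10⁻⁴ T.

B ≈ 125 μT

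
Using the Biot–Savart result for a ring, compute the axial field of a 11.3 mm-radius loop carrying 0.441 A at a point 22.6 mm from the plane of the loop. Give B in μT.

On the axis of a circular loop, B = μ₀IR² / [2(R²+z²)^(3/2)].
R² + z² = (0.0113)² + (0.0226)² = 0.0006385 m², and (R²+z²)^(3/2) = 1.61×10⁻⁵ m³.
B = (4π×10⁻⁷ × 0.441 × 0.0001277) / (2 × 1.61×10⁻⁵) = 2.19×10⁻⁶ T.

B ≈ 2.19 μT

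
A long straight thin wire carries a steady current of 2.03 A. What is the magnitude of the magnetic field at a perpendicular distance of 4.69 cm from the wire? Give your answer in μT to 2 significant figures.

B ≈ 8.7 μT

For an infinitely long straight wire, B = μ₀I/(2πd).
B = (4π×10⁻⁷ × 2.03) / (2π × 0.0469) = 8.66×10⁻⁶ T.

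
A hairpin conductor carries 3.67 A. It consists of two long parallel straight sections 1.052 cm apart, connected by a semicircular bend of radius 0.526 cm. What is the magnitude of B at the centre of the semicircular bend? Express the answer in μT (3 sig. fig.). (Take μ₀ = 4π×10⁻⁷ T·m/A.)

The semicircular arc contributes B_arc = μ₀I·π/(4πR) = μ₀I/(4R) = 2.19×10⁻⁴ T.
Each semi-infinite lead is at perpendicular distance R = 0.00526 m from the centre, with the perpendicular foot at its near end, so it contributes μ₀I/(4πR); both point the same way, together 1.40×10⁻⁴ T.
Arc and leads all point the same direction: B = 2.19×10⁻⁴ + 1.40×10⁻⁴ = 3.59×10⁻⁴ T.

B ≈ 359 μT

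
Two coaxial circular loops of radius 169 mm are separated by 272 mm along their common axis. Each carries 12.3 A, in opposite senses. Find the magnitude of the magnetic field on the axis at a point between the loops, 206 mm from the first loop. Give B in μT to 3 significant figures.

B ≈ 25.3 μT

Each loop contributes B = μ₀IR²/[2(R²+z²)^(3/2)] on the axis, with z measured from that loop.
Loop 1 (z = 0.206 m): B₁ = 1.17×10⁻⁵ T. Loop 2 (z = 0.066 m): B₂ = 3.70×10⁻⁵ T.
The fields oppose: B = |B₁ − B₂| = 2.53×10⁻⁵ T.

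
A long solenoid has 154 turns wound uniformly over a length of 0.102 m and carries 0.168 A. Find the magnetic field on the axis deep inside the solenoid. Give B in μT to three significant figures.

Inside a long solenoid, B = μ₀nI with n = 1510 turns/m.
B = 4π×10⁻⁷ × 1510 × 0.168 = 3.19×10⁻⁴ T.

B ≈ 319 μT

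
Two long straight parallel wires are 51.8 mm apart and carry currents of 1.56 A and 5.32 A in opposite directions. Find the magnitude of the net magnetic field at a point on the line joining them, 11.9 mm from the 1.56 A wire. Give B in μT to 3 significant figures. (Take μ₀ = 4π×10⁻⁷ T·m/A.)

B ≈ 52.9 μT

Each long wire gives B = μ₀I/(2πd). Distances are d₁ = 0.0119 m and d₂ = 0.0399 m.
B₁ = 2.62×10⁻⁵ T, B₂ = 2.67×10⁻⁵ T.
Between antiparallel currents both contributions point the same way, so they add. B = B₁ + B₂ = 2.62×10⁻⁵ + 2.67×10⁻⁵ = 5.29×10⁻⁵ T.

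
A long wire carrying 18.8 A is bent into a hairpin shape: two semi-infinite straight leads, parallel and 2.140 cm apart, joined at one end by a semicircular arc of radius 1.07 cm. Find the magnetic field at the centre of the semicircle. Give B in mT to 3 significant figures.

The semicircular arc contributes B_arc = μ₀I·π/(4πR) = μ₀I/(4R) = 5.52×10⁻⁴ T.
Each semi-infinite lead is at perpendicular distance R = 0.0107 m from the centre, with the perpendicular foot at its near end, so it contributes μ₀I/(4πR); both point the same way, together 3.51×10⁻⁴ T.
Arc and leads all point the same direction: B = 5.52×10⁻⁴ + 3.51×10⁻⁴ = 9.03×10⁻⁴ T.

B ≈ 0.903 mT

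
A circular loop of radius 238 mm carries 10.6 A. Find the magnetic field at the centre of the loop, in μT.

B ≈ 28.0 μT

At the centre of a circular loop the Biot–Savart law gives B = μ₀I/(2R).
B = (4π×10⁻⁷ × 10.6) / (2 × 0.238) = 2.80×10⁻⁵ T.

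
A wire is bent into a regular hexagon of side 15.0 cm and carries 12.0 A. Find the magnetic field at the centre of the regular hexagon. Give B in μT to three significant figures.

B ≈ 55.4 μT

Each side is a finite straight segment at perpendicular distance d = a/(2 tan(π/6)) = 0.1299 m from the centre, with end-angles ±π/6.
One side contributes B₁ = (μ₀I/4πd)·2 sin(π/6) = 9.24×10⁻⁶ T.
All 6 sides add in the same direction: B = 6 × 9.24×10⁻⁶ = 5.54×10⁻⁵ T.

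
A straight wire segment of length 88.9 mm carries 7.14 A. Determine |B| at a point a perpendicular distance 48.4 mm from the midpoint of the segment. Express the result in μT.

B ≈ 20.0 μT

For a finite straight segment, B = (μ₀I/4πd)(sinθ₁ + sinθ₂), where θ₁, θ₂ are the angles from the perpendicular to each end.
The perpendicular from the point meets the wire at its midpoint, so each end is L/2 = 0.04445 m away along the wire.
sinθ₁ = 0.04445/√(0.04445²+0.0484²) = 0.6764; sinθ₂ = 0.04445/√(0.04445²+0.0484²) = 0.6764.
B = (4π×10⁻⁷ × 7.14) / (4π × 0.0484) × (0.6764 + 0.6764) = 2.00×10⁻⁵ T.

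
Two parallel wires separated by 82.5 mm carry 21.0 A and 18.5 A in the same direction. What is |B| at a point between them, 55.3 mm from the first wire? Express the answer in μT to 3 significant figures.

Each long wire gives B = μ₀I/(2πd). Distances are d₁ = 0.0553 m and d₂ = 0.0272 m.
B₁ = 7.59×10⁻⁵ T, B₂ = 1.36×10⁻⁴ T.
Between parallel currents the two contributions point in opposite directions, so they subtract. B = |B₁ − B₂| = |7.59×10⁻⁵ − 1.36×10⁻⁴| = 6.01×10⁻⁵ T.

B ≈ 60.1 μT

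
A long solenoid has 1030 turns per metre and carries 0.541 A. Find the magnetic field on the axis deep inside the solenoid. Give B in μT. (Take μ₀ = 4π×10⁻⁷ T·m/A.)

B ≈ 700 μT

Inside a long solenoid, B = μ₀nI with n = 1030 turns/m.
B = 4π×10⁻⁷ × 1030 × 0.541 = 7.00×10⁻⁴ T.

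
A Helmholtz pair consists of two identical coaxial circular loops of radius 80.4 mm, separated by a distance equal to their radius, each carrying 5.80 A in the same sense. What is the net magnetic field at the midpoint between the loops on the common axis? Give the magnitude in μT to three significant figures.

Each loop contributes B = μ₀IR²/[2(R²+z²)^(3/2)] on the axis, with z measured from that loop.
Loop 1 (z = 0.0402 m): B₁ = 3.24×10⁻⁵ T. Loop 2 (z = 0.0402 m): B₂ = 3.24×10⁻⁵ T.
The fields add: B = B₁ + B₂ = 6.49×10⁻⁵ T.

B ≈ 64.9 μT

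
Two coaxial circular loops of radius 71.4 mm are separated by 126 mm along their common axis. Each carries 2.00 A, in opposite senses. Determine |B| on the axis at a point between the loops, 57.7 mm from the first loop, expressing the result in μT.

B ≈ 1.64 μT

Each loop contributes B = μ₀IR²/[2(R²+z²)^(3/2)] on the axis, with z measured from that loop.
Loop 1 (z = 0.0577 m): B₁ = 8.28×10⁻⁶ T. Loop 2 (z = 0.0683 m): B₂ = 6.64×10⁻⁶ T.
The fields oppose: B = |B₁ − B₂| = 1.64×10⁻⁶ T.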